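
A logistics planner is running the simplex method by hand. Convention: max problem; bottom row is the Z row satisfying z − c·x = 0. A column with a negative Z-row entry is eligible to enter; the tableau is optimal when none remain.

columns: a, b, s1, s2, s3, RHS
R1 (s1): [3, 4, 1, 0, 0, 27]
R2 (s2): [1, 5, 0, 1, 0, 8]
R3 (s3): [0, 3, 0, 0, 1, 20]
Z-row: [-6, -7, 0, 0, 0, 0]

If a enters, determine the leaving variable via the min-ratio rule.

Column a entries and ratios — s1: 27/3 = 9; s2: 8/1 = 8; s3: 0 ≤ 0, skip.
Smallest ratio is 8 in the row of s2, so s2 leaves.

s2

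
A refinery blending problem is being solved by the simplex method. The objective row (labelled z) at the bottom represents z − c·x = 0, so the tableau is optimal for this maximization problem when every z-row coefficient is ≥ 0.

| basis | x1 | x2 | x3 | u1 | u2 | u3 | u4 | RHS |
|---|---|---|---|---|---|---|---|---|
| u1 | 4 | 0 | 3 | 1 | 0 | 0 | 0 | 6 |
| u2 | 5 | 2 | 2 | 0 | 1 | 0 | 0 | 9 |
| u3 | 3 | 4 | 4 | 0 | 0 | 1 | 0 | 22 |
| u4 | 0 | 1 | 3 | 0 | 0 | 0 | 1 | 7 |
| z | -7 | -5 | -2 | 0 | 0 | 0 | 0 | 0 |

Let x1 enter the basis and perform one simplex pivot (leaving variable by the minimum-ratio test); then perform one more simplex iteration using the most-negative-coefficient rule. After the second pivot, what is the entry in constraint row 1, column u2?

0

Ratio test on column x1 — row 1: 6/4 = 3/2; row 2: 9/5 = 9/5; row 3: 22/3 = 22/3; row 4: entry 0 ≤ 0. Minimum is 3/2 at row 1 (u1 leaves); pivot element 4.
Divide row 1 by 4; eliminate column x1 from the other rows.
Second iteration: most negative z-row entry is -5 in column x2, so x2 enters.
Ratio test on column x2 — row 1: entry 0 ≤ 0; row 2: (3/2)/2 = 3/4; row 3: (35/2)/4 = 35/8; row 4: 7/1 = 7. Minimum is 3/4 at row 2 (u2 leaves); pivot element 2.
Divide row 2 by 2; eliminate column x2 from the other rows.
After both pivots, the entry at constraint row 1, column u2 is 0.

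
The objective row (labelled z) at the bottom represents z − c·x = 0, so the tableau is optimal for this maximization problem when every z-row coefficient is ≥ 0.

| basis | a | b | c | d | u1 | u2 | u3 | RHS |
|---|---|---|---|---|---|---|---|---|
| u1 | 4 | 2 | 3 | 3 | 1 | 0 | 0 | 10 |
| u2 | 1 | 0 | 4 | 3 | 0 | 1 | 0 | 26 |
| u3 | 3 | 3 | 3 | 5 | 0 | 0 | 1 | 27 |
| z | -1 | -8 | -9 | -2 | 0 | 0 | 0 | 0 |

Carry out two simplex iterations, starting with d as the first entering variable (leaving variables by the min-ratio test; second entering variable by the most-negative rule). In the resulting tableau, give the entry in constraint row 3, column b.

1

Ratio test on column d — row 1: 10/3 = 10/3; row 2: 26/3 = 26/3; row 3: 27/5 = 27/5. Minimum is 10/3 at row 1 (u1 leaves); pivot element 3.
Divide row 1 by 3; eliminate column d from the other rows.
Second iteration: most negative z-row entry is -7 in column c, so c enters.
Ratio test on column c — row 1: (10/3)/1 = 10/3; row 2: 16/1 = 16; row 3: entry -2 ≤ 0. Minimum is 10/3 at row 1 (d leaves); pivot element 1.
Divide row 1 by 1; eliminate column c from the other rows.
After both pivots, the entry at constraint row 3, column b is 1.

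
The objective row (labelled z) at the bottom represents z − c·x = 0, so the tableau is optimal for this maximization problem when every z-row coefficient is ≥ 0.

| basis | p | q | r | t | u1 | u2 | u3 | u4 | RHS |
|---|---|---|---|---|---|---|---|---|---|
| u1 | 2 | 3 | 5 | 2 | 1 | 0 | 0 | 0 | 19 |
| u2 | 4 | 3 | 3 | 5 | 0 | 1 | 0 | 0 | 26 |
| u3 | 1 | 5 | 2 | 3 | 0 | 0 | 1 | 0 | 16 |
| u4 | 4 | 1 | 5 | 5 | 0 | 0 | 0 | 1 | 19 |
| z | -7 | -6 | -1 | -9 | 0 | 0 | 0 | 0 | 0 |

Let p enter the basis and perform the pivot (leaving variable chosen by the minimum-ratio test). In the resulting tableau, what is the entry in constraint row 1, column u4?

Ratio test on column p — row 1: 19/2 = 19/2; row 2: 26/4 = 13/2; row 3: 16/1 = 16; row 4: 19/4 = 19/4. Minimum is 19/4 at row 4 (u4 leaves); pivot element 4.
Divide row 4 by 4; eliminate column p from the other rows.
Row 1 update in column u4: 0 − 2·(1/4) = -1/2.

-1/2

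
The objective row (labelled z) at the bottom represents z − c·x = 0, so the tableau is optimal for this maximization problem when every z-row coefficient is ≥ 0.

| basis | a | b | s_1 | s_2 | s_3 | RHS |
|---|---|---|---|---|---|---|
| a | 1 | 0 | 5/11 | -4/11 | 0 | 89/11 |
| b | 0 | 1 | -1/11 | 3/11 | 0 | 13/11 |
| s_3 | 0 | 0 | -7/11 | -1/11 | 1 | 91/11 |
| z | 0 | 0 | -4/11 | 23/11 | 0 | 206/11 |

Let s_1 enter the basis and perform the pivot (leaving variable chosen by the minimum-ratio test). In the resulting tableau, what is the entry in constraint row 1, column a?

11/5

Ratio test on column s_1 — row 1: (89/11)/(5/11) = 89/5; row 2: entry -1/11 ≤ 0; row 3: entry -7/11 ≤ 0. Minimum is 89/5 at row 1 (a leaves); pivot element 5/11.
Divide row 1 by 5/11; eliminate column s_1 from the other rows.
In the new row 1, the a entry is the old entry divided by the pivot: 1/(5/11) = 11/5.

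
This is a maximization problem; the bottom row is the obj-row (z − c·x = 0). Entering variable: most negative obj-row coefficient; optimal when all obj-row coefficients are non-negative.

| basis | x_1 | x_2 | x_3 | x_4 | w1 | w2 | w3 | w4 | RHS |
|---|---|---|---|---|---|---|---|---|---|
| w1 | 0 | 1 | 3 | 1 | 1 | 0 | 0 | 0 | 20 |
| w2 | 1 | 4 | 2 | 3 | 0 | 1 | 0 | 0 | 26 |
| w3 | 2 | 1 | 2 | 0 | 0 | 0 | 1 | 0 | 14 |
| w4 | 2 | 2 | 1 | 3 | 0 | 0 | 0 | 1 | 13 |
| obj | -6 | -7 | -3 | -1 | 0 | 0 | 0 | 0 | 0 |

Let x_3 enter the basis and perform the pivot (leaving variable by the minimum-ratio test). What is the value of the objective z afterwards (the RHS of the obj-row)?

Ratio test on column x_3 — row 1: 20/3 = 20/3; row 2: 26/2 = 13; row 3: 14/2 = 7; row 4: 13/1 = 13. Minimum is 20/3 at row 1 (w1 leaves); pivot element 3.
Pivot on row 1; the obj-row RHS becomes 0 − (-3)·(20/3) = 20.

20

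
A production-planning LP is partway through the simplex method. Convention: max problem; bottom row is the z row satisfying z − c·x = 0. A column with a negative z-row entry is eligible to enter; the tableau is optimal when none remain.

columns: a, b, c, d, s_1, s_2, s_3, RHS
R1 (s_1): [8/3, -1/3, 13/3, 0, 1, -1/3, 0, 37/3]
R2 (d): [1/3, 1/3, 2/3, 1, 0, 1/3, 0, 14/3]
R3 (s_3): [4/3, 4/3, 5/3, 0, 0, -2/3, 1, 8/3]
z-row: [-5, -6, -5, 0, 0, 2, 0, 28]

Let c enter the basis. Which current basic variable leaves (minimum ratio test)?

Column c entries and ratios — s_1: (37/3)/(13/3) = 37/13; d: (14/3)/(2/3) = 7; s_3: (8/3)/(5/3) = 8/5.
Smallest ratio is 8/5 in the row of s_3, so s_3 leaves.

s_3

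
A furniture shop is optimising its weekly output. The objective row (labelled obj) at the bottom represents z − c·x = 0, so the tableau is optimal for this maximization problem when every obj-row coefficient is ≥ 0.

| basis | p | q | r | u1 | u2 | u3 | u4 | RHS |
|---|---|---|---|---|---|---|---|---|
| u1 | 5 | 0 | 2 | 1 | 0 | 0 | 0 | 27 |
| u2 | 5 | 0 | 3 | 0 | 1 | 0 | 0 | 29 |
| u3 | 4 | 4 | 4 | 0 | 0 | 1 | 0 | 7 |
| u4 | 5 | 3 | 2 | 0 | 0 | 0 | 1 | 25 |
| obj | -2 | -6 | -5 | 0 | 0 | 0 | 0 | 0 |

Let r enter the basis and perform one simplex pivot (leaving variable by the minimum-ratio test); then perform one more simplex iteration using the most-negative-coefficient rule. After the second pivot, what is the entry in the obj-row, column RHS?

21/2

Ratio test on column r — row 1: 27/2 = 27/2; row 2: 29/3 = 29/3; row 3: 7/4 = 7/4; row 4: 25/2 = 25/2. Minimum is 7/4 at row 3 (u3 leaves); pivot element 4.
Divide row 3 by 4; eliminate column r from the other rows.
Second iteration: most negative obj-row entry is -1 in column q, so q enters.
Ratio test on column q — row 1: entry -2 ≤ 0; row 2: entry -3 ≤ 0; row 3: (7/4)/1 = 7/4; row 4: (43/2)/1 = 43/2. Minimum is 7/4 at row 3 (r leaves); pivot element 1.
Divide row 3 by 1; eliminate column q from the other rows.
After both pivots, the entry at the obj-row, column RHS is 21/2.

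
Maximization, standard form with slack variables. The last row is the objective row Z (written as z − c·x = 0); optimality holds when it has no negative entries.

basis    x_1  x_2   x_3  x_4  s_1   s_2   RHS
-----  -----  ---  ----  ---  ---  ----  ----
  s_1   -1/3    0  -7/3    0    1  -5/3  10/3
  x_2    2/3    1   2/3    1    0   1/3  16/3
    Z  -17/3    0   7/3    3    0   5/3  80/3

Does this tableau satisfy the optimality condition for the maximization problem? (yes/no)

no

The Z-row has a negative entry -17/3 in column x_1, so it is not optimal.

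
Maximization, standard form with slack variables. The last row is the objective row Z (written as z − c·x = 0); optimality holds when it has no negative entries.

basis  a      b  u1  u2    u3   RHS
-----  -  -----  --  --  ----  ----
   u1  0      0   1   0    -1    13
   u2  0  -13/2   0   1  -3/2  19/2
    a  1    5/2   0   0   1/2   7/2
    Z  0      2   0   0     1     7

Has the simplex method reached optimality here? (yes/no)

yes

Every Z-row coefficient is ≥ 0, so the tableau is optimal.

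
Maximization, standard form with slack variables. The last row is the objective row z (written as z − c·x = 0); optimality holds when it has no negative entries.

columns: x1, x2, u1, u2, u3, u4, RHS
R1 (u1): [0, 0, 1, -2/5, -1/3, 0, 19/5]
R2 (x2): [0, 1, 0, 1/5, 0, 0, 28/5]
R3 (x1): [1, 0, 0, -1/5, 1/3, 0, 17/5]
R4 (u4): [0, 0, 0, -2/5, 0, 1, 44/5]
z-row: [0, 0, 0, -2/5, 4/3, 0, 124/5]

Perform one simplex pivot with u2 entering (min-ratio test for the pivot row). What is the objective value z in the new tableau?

36

Ratio test on column u2 — row 1: entry -2/5 ≤ 0; row 2: (28/5)/(1/5) = 28; row 3: entry -1/5 ≤ 0; row 4: entry -2/5 ≤ 0. Minimum is 28 at row 2 (x2 leaves); pivot element 1/5.
Pivot on row 2; the z-row RHS becomes 124/5 − (-2/5)·28 = 36.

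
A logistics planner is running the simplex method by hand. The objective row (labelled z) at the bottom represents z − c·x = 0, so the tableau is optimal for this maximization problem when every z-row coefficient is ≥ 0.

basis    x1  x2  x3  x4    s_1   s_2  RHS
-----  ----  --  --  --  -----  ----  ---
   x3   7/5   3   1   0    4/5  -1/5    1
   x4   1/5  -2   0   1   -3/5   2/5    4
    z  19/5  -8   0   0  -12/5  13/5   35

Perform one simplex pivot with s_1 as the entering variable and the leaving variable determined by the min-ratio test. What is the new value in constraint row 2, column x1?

Ratio test on column s_1 — row 1: 1/(4/5) = 5/4; row 2: entry -3/5 ≤ 0. Minimum is 5/4 at row 1 (x3 leaves); pivot element 4/5.
Divide row 1 by 4/5; eliminate column s_1 from the other rows.
Row 2 update in column x1: 1/5 − (-3/5)·(7/4) = 5/4.

5/4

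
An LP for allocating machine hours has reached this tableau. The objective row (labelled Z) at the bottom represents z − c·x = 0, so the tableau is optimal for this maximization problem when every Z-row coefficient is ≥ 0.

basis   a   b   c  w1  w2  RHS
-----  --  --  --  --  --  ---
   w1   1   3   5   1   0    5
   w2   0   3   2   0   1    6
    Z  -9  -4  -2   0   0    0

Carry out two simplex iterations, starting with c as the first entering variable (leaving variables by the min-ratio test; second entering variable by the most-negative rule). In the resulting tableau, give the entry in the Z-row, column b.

23

Ratio test on column c — row 1: 5/5 = 1; row 2: 6/2 = 3. Minimum is 1 at row 1 (w1 leaves); pivot element 5.
Divide row 1 by 5; eliminate column c from the other rows.
Second iteration: most negative Z-row entry is -43/5 in column a, so a enters.
Ratio test on column a — row 1: 1/(1/5) = 5; row 2: entry -2/5 ≤ 0. Minimum is 5 at row 1 (c leaves); pivot element 1/5.
Divide row 1 by 1/5; eliminate column a from the other rows.
After both pivots, the entry at the Z-row, column b is 23.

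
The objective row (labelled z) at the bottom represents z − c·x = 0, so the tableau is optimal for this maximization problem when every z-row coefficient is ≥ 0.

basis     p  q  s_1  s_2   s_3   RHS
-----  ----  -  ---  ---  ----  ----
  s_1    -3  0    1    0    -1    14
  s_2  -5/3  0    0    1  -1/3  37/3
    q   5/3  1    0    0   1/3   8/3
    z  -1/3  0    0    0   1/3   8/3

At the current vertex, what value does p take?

0

p is not in the basis, so in the current basic feasible solution p = 0.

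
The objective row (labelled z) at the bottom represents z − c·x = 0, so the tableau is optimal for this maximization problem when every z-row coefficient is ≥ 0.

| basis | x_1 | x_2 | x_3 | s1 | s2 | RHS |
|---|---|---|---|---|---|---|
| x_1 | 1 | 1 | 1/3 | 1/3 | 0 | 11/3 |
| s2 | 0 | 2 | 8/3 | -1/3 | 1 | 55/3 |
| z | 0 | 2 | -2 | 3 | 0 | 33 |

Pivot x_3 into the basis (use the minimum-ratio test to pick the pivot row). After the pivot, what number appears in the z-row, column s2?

3/4

Ratio test on column x_3 — row 1: (11/3)/(1/3) = 11; row 2: (55/3)/(8/3) = 55/8. Minimum is 55/8 at row 2 (s2 leaves); pivot element 8/3.
Divide row 2 by 8/3; eliminate column x_3 from the other rows.
z-row update in column s2: 0 − (-2)·(3/8) = 3/4.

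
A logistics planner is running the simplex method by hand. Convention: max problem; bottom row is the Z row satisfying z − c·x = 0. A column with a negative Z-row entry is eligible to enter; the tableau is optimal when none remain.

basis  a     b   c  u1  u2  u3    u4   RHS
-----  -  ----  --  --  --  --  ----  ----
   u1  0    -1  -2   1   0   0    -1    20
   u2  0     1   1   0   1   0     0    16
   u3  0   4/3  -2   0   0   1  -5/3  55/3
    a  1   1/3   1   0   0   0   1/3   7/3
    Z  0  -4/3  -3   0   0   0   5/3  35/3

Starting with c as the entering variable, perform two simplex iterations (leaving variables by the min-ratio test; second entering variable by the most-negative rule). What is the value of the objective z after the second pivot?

Ratio test on column c — row 1: entry -2 ≤ 0; row 2: 16/1 = 16; row 3: entry -2 ≤ 0; row 4: (7/3)/1 = 7/3. Minimum is 7/3 at row 4 (a leaves); pivot element 1.
Pivot on row 4; the Z-row RHS becomes 35/3 − (-3)·(7/3) = 56/3.
Next entering variable (most negative Z-row entry -1/3): b.
Ratio test on column b — row 1: entry -1/3 ≤ 0; row 2: (41/3)/(2/3) = 41/2; row 3: 23/2 = 23/2; row 4: (7/3)/(1/3) = 7. Minimum is 7 at row 4 (c leaves); pivot element 1/3.
After the second pivot the Z-row RHS is 56/3 − (-1/3)·7 = 21.

21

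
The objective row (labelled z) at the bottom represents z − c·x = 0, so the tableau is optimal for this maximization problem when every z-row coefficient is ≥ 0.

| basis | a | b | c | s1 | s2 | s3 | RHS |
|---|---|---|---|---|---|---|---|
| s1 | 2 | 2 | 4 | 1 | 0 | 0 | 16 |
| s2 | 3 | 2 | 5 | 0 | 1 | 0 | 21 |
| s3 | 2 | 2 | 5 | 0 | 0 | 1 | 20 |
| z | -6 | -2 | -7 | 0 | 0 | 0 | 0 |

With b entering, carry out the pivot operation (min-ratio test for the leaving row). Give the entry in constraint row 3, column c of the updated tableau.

Ratio test on column b — row 1: 16/2 = 8; row 2: 21/2 = 21/2; row 3: 20/2 = 10. Minimum is 8 at row 1 (s1 leaves); pivot element 2.
Divide row 1 by 2; eliminate column b from the other rows.
Row 3 update in column c: 5 − 2·2 = 1.

1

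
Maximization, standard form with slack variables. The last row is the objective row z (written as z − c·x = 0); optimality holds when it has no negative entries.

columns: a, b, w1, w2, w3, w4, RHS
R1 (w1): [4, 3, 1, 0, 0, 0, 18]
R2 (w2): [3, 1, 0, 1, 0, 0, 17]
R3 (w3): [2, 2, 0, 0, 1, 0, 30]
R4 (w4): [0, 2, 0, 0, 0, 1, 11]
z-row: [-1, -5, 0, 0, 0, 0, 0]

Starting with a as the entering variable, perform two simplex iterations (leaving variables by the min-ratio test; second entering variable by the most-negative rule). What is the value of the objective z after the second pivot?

223/8

Ratio test on column a — row 1: 18/4 = 9/2; row 2: 17/3 = 17/3; row 3: 30/2 = 15; row 4: entry 0 ≤ 0. Minimum is 9/2 at row 1 (w1 leaves); pivot element 4.
Pivot on row 1; the z-row RHS becomes 0 − (-1)·(9/2) = 9/2.
Next entering variable (most negative z-row entry -17/4): b.
Ratio test on column b — row 1: (9/2)/(3/4) = 6; row 2: entry -5/4 ≤ 0; row 3: 21/(1/2) = 42; row 4: 11/2 = 11/2. Minimum is 11/2 at row 4 (w4 leaves); pivot element 2.
After the second pivot the z-row RHS is 9/2 − (-17/4)·(11/2) = 223/8.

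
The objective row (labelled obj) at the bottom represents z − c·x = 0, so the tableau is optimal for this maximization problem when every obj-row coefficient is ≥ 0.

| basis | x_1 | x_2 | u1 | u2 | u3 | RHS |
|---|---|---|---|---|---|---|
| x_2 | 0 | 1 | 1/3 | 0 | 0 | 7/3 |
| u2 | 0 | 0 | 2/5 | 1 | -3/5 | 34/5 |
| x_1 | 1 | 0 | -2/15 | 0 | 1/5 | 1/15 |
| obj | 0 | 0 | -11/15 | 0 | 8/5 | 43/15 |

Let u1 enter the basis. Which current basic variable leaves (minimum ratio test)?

x_2

Column u1 entries and ratios — x_2: (7/3)/(1/3) = 7; u2: (34/5)/(2/5) = 17; x_1: -2/15 ≤ 0, skip.
Smallest ratio is 7 in the row of x_2, so x_2 leaves.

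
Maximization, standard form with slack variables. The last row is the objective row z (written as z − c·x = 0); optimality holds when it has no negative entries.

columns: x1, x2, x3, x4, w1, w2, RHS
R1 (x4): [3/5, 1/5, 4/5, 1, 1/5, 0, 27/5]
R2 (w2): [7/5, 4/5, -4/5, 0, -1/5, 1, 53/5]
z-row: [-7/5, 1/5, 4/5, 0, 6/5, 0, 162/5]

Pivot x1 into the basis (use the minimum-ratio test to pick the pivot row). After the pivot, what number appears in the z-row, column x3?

Ratio test on column x1 — row 1: (27/5)/(3/5) = 9; row 2: (53/5)/(7/5) = 53/7. Minimum is 53/7 at row 2 (w2 leaves); pivot element 7/5.
Divide row 2 by 7/5; eliminate column x1 from the other rows.
z-row update in column x3: 4/5 − (-7/5)·(-4/7) = 0.

0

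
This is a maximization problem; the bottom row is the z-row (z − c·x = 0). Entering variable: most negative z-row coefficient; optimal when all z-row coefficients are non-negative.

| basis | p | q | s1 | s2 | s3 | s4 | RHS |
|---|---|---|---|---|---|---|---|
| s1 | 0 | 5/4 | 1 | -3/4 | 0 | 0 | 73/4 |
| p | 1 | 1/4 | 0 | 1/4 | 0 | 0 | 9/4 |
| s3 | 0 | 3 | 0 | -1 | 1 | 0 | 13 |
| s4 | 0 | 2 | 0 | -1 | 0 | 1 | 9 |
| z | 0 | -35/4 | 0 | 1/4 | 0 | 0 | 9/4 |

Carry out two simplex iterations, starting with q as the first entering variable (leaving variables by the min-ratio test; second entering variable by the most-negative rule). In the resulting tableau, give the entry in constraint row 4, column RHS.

3/2

Ratio test on column q — row 1: (73/4)/(5/4) = 73/5; row 2: (9/4)/(1/4) = 9; row 3: 13/3 = 13/3; row 4: 9/2 = 9/2. Minimum is 13/3 at row 3 (s3 leaves); pivot element 3.
Divide row 3 by 3; eliminate column q from the other rows.
Second iteration: most negative z-row entry is -8/3 in column s2, so s2 enters.
Ratio test on column s2 — row 1: entry -1/3 ≤ 0; row 2: (7/6)/(1/3) = 7/2; row 3: entry -1/3 ≤ 0; row 4: entry -1/3 ≤ 0. Minimum is 7/2 at row 2 (p leaves); pivot element 1/3.
Divide row 2 by 1/3; eliminate column s2 from the other rows.
After both pivots, the entry at constraint row 4, column RHS is 3/2.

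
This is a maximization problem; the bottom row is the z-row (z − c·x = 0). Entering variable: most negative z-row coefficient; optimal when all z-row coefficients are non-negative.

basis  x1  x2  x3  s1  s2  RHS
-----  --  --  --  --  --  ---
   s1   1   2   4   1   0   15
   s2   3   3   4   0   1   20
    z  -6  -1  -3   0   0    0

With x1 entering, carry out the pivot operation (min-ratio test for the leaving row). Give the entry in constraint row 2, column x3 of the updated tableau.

4/3

Ratio test on column x1 — row 1: 15/1 = 15; row 2: 20/3 = 20/3. Minimum is 20/3 at row 2 (s2 leaves); pivot element 3.
Divide row 2 by 3; eliminate column x1 from the other rows.
In the new row 2, the x3 entry is the old entry divided by the pivot: 4/3 = 4/3.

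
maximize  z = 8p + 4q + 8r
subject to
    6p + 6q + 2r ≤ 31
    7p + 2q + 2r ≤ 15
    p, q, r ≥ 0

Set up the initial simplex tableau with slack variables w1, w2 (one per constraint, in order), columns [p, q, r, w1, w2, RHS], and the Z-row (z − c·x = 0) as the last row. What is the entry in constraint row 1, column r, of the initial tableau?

2

Constraint 1 has coefficient 2 on r.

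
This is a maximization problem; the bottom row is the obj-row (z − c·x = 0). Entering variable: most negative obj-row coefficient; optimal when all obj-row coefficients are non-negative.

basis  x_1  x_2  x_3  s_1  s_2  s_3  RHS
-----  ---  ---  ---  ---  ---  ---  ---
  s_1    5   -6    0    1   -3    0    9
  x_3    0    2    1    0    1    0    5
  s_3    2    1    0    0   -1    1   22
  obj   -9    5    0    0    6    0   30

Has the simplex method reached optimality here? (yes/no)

The obj-row has a negative entry -9 in column x_1, so it is not optimal.

no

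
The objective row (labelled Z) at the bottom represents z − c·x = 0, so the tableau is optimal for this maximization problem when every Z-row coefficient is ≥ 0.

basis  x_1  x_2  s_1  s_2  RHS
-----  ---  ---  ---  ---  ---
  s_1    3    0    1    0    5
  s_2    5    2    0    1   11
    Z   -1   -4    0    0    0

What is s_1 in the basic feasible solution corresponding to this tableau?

5

s_1 is basic (row 1); its value is the RHS of that row, 5.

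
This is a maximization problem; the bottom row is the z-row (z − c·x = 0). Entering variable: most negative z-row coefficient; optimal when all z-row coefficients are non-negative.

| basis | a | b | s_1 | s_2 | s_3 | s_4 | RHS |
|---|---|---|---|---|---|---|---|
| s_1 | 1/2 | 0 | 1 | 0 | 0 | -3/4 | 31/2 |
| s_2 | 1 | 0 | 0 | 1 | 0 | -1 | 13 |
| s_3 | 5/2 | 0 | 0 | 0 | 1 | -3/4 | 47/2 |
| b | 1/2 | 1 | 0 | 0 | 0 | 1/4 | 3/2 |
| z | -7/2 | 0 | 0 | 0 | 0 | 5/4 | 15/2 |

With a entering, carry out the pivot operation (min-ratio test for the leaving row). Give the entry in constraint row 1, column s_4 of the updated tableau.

-1

Ratio test on column a — row 1: (31/2)/(1/2) = 31; row 2: 13/1 = 13; row 3: (47/2)/(5/2) = 47/5; row 4: (3/2)/(1/2) = 3. Minimum is 3 at row 4 (b leaves); pivot element 1/2.
Divide row 4 by 1/2; eliminate column a from the other rows.
Row 1 update in column s_4: -3/4 − (1/2)·(1/2) = -1.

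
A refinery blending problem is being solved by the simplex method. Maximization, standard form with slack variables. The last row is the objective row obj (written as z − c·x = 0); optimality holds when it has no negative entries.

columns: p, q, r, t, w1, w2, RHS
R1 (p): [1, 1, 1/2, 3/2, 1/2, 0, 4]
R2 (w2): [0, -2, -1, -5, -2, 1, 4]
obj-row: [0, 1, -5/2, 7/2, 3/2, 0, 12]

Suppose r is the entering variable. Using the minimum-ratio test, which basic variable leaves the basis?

p

Column r entries and ratios — p: 4/(1/2) = 8; w2: -1 ≤ 0, skip.
Smallest ratio is 8 in the row of p, so p leaves.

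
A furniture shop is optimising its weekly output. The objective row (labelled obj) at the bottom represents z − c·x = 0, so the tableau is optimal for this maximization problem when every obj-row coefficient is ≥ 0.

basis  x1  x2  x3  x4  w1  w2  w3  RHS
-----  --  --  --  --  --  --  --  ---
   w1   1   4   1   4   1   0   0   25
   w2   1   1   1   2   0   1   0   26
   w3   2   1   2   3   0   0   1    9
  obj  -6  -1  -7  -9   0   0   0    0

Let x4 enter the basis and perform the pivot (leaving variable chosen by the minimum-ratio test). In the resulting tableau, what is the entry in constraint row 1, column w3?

-4/3

Ratio test on column x4 — row 1: 25/4 = 25/4; row 2: 26/2 = 13; row 3: 9/3 = 3. Minimum is 3 at row 3 (w3 leaves); pivot element 3.
Divide row 3 by 3; eliminate column x4 from the other rows.
Row 1 update in column w3: 0 − 4·(1/3) = -4/3.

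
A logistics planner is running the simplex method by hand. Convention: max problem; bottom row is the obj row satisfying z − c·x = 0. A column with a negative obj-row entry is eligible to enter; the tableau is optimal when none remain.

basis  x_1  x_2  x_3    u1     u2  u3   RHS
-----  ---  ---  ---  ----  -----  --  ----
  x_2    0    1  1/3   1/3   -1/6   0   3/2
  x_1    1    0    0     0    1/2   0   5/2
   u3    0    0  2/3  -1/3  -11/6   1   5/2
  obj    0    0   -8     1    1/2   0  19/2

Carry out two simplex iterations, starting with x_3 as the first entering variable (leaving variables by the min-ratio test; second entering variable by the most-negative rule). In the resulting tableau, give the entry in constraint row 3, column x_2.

Ratio test on column x_3 — row 1: (3/2)/(1/3) = 9/2; row 2: entry 0 ≤ 0; row 3: (5/2)/(2/3) = 15/4. Minimum is 15/4 at row 3 (u3 leaves); pivot element 2/3.
Divide row 3 by 2/3; eliminate column x_3 from the other rows.
Second iteration: most negative obj-row entry is -43/2 in column u2, so u2 enters.
Ratio test on column u2 — row 1: (1/4)/(3/4) = 1/3; row 2: (5/2)/(1/2) = 5; row 3: entry -11/4 ≤ 0. Minimum is 1/3 at row 1 (x_2 leaves); pivot element 3/4.
Divide row 1 by 3/4; eliminate column u2 from the other rows.
After both pivots, the entry at constraint row 3, column x_2 is 11/3.

11/3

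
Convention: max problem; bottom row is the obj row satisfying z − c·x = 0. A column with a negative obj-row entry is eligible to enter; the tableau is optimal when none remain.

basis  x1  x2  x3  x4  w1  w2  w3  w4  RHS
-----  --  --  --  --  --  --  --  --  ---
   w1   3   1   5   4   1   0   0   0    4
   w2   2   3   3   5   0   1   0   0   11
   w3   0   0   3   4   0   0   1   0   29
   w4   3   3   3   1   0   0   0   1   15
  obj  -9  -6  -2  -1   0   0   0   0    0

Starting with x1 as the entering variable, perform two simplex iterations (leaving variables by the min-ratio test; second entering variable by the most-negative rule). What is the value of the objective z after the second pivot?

Ratio test on column x1 — row 1: 4/3 = 4/3; row 2: 11/2 = 11/2; row 3: entry 0 ≤ 0; row 4: 15/3 = 5. Minimum is 4/3 at row 1 (w1 leaves); pivot element 3.
Pivot on row 1; the obj-row RHS becomes 0 − (-9)·(4/3) = 12.
Next entering variable (most negative obj-row entry -3): x2.
Ratio test on column x2 — row 1: (4/3)/(1/3) = 4; row 2: (25/3)/(7/3) = 25/7; row 3: entry 0 ≤ 0; row 4: 11/2 = 11/2. Minimum is 25/7 at row 2 (w2 leaves); pivot element 7/3.
After the second pivot the obj-row RHS is 12 − (-3)·(25/7) = 159/7.

159/7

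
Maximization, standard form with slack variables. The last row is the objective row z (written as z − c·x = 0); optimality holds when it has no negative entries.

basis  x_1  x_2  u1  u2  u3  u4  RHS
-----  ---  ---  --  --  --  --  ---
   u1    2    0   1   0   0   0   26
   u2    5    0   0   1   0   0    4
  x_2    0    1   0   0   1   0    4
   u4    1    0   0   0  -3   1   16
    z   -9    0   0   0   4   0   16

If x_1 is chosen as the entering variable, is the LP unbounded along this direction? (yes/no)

no

Column x_1 has positive entries in row(s) 1, 2, 4, so the ratio test bounds it — not unbounded.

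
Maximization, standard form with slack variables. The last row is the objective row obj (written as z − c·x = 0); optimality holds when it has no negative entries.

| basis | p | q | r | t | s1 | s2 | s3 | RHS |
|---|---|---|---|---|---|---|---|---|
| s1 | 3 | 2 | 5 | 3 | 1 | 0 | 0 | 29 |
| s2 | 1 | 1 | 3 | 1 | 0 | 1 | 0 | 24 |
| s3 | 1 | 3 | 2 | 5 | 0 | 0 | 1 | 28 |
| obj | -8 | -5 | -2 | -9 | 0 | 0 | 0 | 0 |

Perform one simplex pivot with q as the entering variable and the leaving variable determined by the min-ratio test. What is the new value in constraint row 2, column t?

-2/3

Ratio test on column q — row 1: 29/2 = 29/2; row 2: 24/1 = 24; row 3: 28/3 = 28/3. Minimum is 28/3 at row 3 (s3 leaves); pivot element 3.
Divide row 3 by 3; eliminate column q from the other rows.
Row 2 update in column t: 1 − 1·(5/3) = -2/3.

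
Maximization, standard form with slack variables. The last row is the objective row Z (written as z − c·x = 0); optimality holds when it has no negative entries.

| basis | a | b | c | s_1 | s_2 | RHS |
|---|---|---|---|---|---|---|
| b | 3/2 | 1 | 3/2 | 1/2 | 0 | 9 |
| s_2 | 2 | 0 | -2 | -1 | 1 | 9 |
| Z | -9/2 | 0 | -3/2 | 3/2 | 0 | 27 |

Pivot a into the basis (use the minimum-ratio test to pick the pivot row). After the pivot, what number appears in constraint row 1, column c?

3

Ratio test on column a — row 1: 9/(3/2) = 6; row 2: 9/2 = 9/2. Minimum is 9/2 at row 2 (s_2 leaves); pivot element 2.
Divide row 2 by 2; eliminate column a from the other rows.
Row 1 update in column c: 3/2 − (3/2)·(-1) = 3.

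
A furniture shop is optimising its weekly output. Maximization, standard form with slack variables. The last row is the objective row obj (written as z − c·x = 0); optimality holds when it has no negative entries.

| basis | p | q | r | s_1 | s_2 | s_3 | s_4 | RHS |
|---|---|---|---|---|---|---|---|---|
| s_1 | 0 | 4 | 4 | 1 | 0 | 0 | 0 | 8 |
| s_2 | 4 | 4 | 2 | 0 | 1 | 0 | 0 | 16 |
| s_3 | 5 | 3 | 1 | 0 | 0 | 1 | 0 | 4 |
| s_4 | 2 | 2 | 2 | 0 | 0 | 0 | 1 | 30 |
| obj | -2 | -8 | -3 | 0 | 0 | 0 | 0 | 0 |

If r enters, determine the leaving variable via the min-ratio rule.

s_1

Column r entries and ratios — s_1: 8/4 = 2; s_2: 16/2 = 8; s_3: 4/1 = 4; s_4: 30/2 = 15.
Smallest ratio is 2 in the row of s_1, so s_1 leaves.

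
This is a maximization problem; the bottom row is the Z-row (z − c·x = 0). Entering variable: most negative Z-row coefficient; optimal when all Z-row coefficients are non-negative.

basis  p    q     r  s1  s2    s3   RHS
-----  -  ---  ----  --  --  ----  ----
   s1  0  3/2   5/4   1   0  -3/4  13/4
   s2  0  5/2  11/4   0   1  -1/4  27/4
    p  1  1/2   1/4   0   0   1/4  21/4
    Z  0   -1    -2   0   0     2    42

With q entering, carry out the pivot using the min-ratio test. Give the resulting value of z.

Ratio test on column q — row 1: (13/4)/(3/2) = 13/6; row 2: (27/4)/(5/2) = 27/10; row 3: (21/4)/(1/2) = 21/2. Minimum is 13/6 at row 1 (s1 leaves); pivot element 3/2.
Pivot on row 1; the Z-row RHS becomes 42 − (-1)·(13/6) = 265/6.

265/6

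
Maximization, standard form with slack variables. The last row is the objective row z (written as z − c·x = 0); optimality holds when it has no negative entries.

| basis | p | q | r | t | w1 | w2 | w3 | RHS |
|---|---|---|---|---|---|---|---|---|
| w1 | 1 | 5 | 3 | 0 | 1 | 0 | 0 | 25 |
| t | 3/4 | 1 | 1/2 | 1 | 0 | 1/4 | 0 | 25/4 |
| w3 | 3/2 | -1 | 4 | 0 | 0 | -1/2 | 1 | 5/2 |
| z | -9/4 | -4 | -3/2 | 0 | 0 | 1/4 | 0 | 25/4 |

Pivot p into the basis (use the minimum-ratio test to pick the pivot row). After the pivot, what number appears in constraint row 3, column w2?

-1/3

Ratio test on column p — row 1: 25/1 = 25; row 2: (25/4)/(3/4) = 25/3; row 3: (5/2)/(3/2) = 5/3. Minimum is 5/3 at row 3 (w3 leaves); pivot element 3/2.
Divide row 3 by 3/2; eliminate column p from the other rows.
In the new row 3, the w2 entry is the old entry divided by the pivot: (-1/2)/(3/2) = -1/3.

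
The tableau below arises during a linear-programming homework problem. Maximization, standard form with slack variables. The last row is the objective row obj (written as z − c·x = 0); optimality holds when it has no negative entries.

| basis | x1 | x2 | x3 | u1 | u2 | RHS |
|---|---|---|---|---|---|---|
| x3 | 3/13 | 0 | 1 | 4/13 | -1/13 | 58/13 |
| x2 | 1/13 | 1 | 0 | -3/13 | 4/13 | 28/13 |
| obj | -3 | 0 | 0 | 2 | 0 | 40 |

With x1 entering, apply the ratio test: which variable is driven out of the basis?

Column x1 entries and ratios — x3: (58/13)/(3/13) = 58/3; x2: (28/13)/(1/13) = 28.
Smallest ratio is 58/3 in the row of x3, so x3 leaves.

x3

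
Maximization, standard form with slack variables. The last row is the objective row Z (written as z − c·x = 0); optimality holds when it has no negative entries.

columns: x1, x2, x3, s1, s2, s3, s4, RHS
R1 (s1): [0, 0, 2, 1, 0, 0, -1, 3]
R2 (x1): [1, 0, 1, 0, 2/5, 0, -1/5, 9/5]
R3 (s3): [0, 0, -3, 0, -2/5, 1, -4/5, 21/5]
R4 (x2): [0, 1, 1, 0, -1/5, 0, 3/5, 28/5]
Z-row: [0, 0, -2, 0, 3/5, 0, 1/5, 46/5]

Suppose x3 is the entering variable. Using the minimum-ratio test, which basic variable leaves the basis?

s1

Column x3 entries and ratios — s1: 3/2 = 3/2; x1: (9/5)/1 = 9/5; s3: -3 ≤ 0, skip; x2: (28/5)/1 = 28/5.
Smallest ratio is 3/2 in the row of s1, so s1 leaves.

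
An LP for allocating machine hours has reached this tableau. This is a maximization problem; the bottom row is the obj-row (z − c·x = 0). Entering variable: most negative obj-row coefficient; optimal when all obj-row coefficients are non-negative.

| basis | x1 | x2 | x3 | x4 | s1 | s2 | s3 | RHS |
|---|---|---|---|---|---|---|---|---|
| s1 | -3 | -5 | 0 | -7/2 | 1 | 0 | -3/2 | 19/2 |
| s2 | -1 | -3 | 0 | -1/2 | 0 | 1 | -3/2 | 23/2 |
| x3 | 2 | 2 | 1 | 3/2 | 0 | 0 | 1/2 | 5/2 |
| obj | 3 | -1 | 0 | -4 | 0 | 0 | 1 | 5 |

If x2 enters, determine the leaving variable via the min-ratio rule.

Column x2 entries and ratios — s1: -5 ≤ 0, skip; s2: -3 ≤ 0, skip; x3: (5/2)/2 = 5/4.
Smallest ratio is 5/4 in the row of x3, so x3 leaves.

x3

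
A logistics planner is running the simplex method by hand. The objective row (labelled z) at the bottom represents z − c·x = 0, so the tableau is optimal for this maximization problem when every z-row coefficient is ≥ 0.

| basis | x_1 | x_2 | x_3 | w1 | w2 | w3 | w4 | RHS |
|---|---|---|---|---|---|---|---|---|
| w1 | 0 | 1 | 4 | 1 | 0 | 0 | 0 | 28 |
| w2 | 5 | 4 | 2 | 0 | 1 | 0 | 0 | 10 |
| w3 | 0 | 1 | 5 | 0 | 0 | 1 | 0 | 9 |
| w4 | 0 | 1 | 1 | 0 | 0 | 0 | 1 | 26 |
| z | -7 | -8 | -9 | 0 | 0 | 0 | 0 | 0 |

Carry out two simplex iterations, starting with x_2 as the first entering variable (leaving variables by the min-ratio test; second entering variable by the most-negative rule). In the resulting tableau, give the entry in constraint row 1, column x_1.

-5/18

Ratio test on column x_2 — row 1: 28/1 = 28; row 2: 10/4 = 5/2; row 3: 9/1 = 9; row 4: 26/1 = 26. Minimum is 5/2 at row 2 (w2 leaves); pivot element 4.
Divide row 2 by 4; eliminate column x_2 from the other rows.
Second iteration: most negative z-row entry is -5 in column x_3, so x_3 enters.
Ratio test on column x_3 — row 1: (51/2)/(7/2) = 51/7; row 2: (5/2)/(1/2) = 5; row 3: (13/2)/(9/2) = 13/9; row 4: (47/2)/(1/2) = 47. Minimum is 13/9 at row 3 (w3 leaves); pivot element 9/2.
Divide row 3 by 9/2; eliminate column x_3 from the other rows.
After both pivots, the entry at constraint row 1, column x_1 is -5/18.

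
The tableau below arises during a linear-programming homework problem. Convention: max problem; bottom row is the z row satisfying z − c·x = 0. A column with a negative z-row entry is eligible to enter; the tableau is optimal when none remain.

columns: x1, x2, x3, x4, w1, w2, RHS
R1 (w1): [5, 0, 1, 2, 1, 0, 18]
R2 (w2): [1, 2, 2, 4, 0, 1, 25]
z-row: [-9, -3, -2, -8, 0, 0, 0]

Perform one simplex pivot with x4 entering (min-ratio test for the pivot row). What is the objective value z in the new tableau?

50

Ratio test on column x4 — row 1: 18/2 = 9; row 2: 25/4 = 25/4. Minimum is 25/4 at row 2 (w2 leaves); pivot element 4.
Pivot on row 2; the z-row RHS becomes 0 − (-8)·(25/4) = 50.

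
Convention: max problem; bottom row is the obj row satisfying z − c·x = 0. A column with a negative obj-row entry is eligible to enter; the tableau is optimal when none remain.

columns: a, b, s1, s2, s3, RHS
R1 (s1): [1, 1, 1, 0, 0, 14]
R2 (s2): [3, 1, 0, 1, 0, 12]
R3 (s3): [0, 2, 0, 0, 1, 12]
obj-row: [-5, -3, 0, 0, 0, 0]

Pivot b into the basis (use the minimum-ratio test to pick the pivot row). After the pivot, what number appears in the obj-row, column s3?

3/2

Ratio test on column b — row 1: 14/1 = 14; row 2: 12/1 = 12; row 3: 12/2 = 6. Minimum is 6 at row 3 (s3 leaves); pivot element 2.
Divide row 3 by 2; eliminate column b from the other rows.
obj-row update in column s3: 0 − (-3)·(1/2) = 3/2.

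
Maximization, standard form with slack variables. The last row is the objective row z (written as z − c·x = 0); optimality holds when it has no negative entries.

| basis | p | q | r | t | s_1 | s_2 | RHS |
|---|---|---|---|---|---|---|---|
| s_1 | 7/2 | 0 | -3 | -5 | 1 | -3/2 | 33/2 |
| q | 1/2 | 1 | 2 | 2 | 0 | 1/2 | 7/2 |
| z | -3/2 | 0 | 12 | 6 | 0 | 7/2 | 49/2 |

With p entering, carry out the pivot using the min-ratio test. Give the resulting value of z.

221/7

Ratio test on column p — row 1: (33/2)/(7/2) = 33/7; row 2: (7/2)/(1/2) = 7. Minimum is 33/7 at row 1 (s_1 leaves); pivot element 7/2.
Pivot on row 1; the z-row RHS becomes 49/2 − (-3/2)·(33/7) = 221/7.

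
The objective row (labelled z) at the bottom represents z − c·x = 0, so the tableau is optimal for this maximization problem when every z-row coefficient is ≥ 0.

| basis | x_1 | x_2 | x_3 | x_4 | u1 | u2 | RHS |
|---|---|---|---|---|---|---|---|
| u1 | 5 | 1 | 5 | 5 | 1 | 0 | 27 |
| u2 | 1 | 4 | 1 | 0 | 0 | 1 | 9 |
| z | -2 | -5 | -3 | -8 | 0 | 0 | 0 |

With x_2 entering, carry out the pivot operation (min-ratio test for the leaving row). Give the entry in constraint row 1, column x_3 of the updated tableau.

19/4

Ratio test on column x_2 — row 1: 27/1 = 27; row 2: 9/4 = 9/4. Minimum is 9/4 at row 2 (u2 leaves); pivot element 4.
Divide row 2 by 4; eliminate column x_2 from the other rows.
Row 1 update in column x_3: 5 − 1·(1/4) = 19/4.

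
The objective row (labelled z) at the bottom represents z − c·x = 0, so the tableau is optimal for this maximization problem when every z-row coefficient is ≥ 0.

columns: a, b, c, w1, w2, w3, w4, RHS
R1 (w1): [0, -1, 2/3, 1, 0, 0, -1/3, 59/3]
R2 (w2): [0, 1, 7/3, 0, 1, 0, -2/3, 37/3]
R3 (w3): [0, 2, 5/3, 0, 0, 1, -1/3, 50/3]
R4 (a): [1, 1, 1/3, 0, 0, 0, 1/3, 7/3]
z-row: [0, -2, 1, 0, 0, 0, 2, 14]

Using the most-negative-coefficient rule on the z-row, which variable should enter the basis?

b

Negative z-row entries: b: -2.
The most negative is -2 in column b, so b enters.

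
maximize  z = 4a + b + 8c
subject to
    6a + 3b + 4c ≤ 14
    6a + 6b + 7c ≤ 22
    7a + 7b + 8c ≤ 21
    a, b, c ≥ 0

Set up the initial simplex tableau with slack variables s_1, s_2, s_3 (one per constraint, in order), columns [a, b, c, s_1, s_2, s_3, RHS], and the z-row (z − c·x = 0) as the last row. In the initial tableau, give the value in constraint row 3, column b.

7

Constraint 3 has coefficient 7 on b.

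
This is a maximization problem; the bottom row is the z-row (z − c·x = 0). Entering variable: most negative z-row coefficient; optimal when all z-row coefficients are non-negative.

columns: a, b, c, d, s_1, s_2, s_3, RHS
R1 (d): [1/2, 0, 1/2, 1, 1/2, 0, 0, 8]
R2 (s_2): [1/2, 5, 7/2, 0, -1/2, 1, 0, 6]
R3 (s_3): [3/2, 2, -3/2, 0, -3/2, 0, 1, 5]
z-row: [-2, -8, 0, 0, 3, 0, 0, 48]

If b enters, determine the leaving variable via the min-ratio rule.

s_2

Column b entries and ratios — d: 0 ≤ 0, skip; s_2: 6/5 = 6/5; s_3: 5/2 = 5/2.
Smallest ratio is 6/5 in the row of s_2, so s_2 leaves.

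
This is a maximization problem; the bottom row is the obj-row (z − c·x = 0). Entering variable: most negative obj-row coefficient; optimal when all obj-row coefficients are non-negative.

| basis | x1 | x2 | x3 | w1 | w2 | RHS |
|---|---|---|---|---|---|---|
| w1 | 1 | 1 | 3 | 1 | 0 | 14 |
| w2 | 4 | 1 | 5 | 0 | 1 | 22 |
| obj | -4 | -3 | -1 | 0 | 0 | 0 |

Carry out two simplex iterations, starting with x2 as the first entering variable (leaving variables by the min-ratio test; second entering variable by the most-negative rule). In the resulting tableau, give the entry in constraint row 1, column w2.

Ratio test on column x2 — row 1: 14/1 = 14; row 2: 22/1 = 22. Minimum is 14 at row 1 (w1 leaves); pivot element 1.
Divide row 1 by 1; eliminate column x2 from the other rows.
Second iteration: most negative obj-row entry is -1 in column x1, so x1 enters.
Ratio test on column x1 — row 1: 14/1 = 14; row 2: 8/3 = 8/3. Minimum is 8/3 at row 2 (w2 leaves); pivot element 3.
Divide row 2 by 3; eliminate column x1 from the other rows.
After both pivots, the entry at constraint row 1, column w2 is -1/3.

-1/3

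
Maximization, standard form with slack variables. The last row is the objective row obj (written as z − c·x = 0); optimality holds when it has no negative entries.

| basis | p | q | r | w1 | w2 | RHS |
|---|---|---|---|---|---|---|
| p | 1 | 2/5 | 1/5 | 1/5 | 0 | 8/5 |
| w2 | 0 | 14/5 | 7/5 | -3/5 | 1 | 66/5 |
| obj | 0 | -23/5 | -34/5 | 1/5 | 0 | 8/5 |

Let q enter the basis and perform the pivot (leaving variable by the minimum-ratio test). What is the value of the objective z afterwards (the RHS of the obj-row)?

20

Ratio test on column q — row 1: (8/5)/(2/5) = 4; row 2: (66/5)/(14/5) = 33/7. Minimum is 4 at row 1 (p leaves); pivot element 2/5.
Pivot on row 1; the obj-row RHS becomes 8/5 − (-23/5)·4 = 20.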